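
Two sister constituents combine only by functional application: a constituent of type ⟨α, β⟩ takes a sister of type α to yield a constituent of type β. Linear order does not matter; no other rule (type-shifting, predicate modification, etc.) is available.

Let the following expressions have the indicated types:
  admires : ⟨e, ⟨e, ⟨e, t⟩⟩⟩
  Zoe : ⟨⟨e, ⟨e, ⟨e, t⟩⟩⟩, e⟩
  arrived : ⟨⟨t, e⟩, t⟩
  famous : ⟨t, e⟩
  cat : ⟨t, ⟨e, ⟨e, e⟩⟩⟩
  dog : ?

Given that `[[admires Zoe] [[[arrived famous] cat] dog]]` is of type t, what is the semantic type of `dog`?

⟨⟨e, ⟨e, e⟩⟩, ⟨e, t⟩⟩

[[admires Zoe] [[[arrived famous] cat] dog]] is required to be t. [admires Zoe] : e cannot yield t as functor, so [[[arrived famous] cat] dog] : ⟨e, t⟩.
[[[arrived famous] cat] dog] is required to be ⟨e, t⟩. [[arrived famous] cat] : ⟨e, ⟨e, e⟩⟩ cannot yield ⟨e, t⟩ as functor, so dog : ⟨⟨e, ⟨e, e⟩⟩, ⟨e, t⟩⟩.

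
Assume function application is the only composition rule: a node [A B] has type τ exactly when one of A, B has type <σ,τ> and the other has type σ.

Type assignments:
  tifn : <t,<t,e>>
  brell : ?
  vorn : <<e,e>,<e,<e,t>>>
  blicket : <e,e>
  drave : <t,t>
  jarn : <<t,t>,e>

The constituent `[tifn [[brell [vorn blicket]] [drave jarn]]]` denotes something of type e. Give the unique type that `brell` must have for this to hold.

<<e,<e,t>>,<e,<<t,<t,e>>,e>>>

At [tifn [[brell [vorn blicket]] [drave jarn]]] (required: e): tifn is <t,<t,e>>, which is not a function with range e; hence [[brell [vorn blicket]] [drave jarn]] is the functor — type <<t,<t,e>>,e>.
At [[brell [vorn blicket]] [drave jarn]] (required: <<t,<t,e>>,e>): [drave jarn] is e, which is not a function with range <<t,<t,e>>,e>; hence [brell [vorn blicket]] is the functor — type <e,<<t,<t,e>>,e>>.
At [brell [vorn blicket]] (required: <e,<<t,<t,e>>,e>>): [vorn blicket] is <e,<e,t>>, which is not a function with range <e,<<t,<t,e>>,e>>; hence brell is the functor — type <<e,<e,t>>,<e,<<t,<t,e>>,e>>>.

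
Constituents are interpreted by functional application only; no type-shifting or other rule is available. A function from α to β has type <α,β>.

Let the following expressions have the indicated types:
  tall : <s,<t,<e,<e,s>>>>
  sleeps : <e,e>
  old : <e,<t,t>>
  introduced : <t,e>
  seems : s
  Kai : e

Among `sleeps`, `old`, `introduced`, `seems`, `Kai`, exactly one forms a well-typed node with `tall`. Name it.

seems

sleeps : <e,e> — does not combine with tall.
old : <e,<t,t>> — does not combine with tall.
introduced : <t,e> — does not combine with tall.
seems — combines: tall : <s,<t,<e,<e,s>>>> takes seems : s as argument, giving <t,<e,<e,s>>>.
Kai : e — does not combine with tall.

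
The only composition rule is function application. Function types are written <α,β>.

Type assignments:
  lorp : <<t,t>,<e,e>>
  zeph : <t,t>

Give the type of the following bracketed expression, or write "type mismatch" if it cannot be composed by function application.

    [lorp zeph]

<e,e>

[lorp zeph]: <<t,t>,<e,e>> applied to <t,t> yields <e,e>.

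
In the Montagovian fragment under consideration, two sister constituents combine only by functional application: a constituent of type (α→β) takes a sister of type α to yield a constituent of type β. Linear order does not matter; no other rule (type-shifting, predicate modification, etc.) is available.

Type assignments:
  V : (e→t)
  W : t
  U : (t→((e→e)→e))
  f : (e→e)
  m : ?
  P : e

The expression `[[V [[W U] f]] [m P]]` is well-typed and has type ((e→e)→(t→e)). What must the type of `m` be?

(e→(t→((e→e)→(t→e))))

For [[V [[W U] f]] [m P]] to have type ((e→e)→(t→e)) with [V [[W U] f]] of type t, [m P] must be the function: [m P] : (t→((e→e)→(t→e))).
For [m P] to have type (t→((e→e)→(t→e))) with P of type e, m must be the function: m : (e→(t→((e→e)→(t→e)))).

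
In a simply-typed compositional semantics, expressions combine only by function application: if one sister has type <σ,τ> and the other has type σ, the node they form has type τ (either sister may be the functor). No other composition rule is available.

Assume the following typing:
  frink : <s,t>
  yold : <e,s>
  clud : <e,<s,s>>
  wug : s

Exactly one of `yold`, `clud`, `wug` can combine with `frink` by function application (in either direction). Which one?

wug

yold : <e,s> — no; frink wants s, and yold wants e.
clud : <e,<s,s>> — no; frink wants s, and clud wants e.
wug — combines: frink : <s,t> takes wug : s as argument, giving t.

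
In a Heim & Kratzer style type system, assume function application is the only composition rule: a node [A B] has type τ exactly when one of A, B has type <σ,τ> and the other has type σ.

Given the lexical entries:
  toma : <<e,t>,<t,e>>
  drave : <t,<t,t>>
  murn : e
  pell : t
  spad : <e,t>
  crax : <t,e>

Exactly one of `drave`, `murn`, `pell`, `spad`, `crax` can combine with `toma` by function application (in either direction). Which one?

drave : <t,<t,t>> — no; toma wants <e,t>, and drave wants t.
murn : e — no; toma wants <e,t>, and murn wants nothing (atomic).
pell : t — no; toma wants <e,t>, and pell wants nothing (atomic).
spad — combines: toma : <<e,t>,<t,e>> takes spad : <e,t> as argument, giving <t,e>.
crax : <t,e> — no; toma wants <e,t>, and crax wants t.

spad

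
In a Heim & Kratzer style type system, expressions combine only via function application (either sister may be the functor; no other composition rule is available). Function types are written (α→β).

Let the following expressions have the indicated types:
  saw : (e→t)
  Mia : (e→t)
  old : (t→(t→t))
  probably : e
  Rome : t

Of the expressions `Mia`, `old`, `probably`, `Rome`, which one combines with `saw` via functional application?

Mia : (e→t) — neither side's domain matches the other.
old : (t→(t→t)) — neither side's domain matches the other.
probably — combines: saw : (e→t) takes probably : e as argument, giving t.
Rome : t — neither side's domain matches the other.

probably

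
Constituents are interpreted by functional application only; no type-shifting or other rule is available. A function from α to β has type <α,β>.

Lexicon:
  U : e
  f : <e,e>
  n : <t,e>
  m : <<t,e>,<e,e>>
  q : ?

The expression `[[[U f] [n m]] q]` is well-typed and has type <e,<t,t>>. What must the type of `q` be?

For [[[U f] [n m]] q] to have type <e,<t,t>> with [[U f] [n m]] of type e, q must be the function: q : <e,<e,<t,t>>>.

<e,<e,<t,t>>>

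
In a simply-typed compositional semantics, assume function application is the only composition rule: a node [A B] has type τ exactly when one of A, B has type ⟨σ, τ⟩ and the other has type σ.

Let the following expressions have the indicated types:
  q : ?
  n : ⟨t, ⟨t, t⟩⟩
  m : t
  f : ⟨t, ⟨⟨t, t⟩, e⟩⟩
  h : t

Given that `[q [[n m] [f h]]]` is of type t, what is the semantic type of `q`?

⟨e, t⟩

For [q [[n m] [f h]]] to have type t with [[n m] [f h]] of type e, q must be the function: q : ⟨e, t⟩.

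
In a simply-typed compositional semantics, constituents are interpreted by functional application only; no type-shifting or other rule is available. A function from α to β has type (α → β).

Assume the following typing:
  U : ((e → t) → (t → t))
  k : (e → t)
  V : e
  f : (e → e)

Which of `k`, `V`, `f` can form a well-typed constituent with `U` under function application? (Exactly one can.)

k

k — combines: U : ((e → t) → (t → t)) takes k : (e → t) as argument, giving (t → t).
V : e — does not combine with U.
f : (e → e) — does not combine with U.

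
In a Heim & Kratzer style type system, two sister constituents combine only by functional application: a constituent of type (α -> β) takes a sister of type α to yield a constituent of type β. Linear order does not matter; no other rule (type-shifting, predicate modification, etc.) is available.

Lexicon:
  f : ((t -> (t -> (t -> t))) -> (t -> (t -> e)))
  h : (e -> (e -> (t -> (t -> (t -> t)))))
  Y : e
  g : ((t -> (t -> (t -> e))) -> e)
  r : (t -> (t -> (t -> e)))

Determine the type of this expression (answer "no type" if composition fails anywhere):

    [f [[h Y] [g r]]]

(t -> (t -> e))

[h Y]: h is (e -> (e -> (t -> (t -> (t -> t))))), Y is e; result (e -> (t -> (t -> (t -> t)))).
[g r]: g is ((t -> (t -> (t -> e))) -> e), r is (t -> (t -> (t -> e))); result e.
[[h Y] [g r]]: [h Y] is (e -> (t -> (t -> (t -> t)))), [g r] is e; result (t -> (t -> (t -> t))).
[f [[h Y] [g r]]]: f is ((t -> (t -> (t -> t))) -> (t -> (t -> e))), [[h Y] [g r]] is (t -> (t -> (t -> t))); result (t -> (t -> e)).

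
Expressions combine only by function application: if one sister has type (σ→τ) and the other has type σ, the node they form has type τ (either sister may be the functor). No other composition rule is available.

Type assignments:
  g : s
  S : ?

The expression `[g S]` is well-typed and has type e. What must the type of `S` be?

(s→e)

[g S] is required to be e. g : s cannot yield e as functor, so S : (s→e).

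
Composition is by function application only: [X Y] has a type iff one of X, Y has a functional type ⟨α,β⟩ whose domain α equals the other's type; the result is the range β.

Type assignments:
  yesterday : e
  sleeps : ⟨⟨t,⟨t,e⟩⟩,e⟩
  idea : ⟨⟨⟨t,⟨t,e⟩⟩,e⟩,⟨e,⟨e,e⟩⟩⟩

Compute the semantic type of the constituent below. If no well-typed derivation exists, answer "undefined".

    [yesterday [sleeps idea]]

⟨e,e⟩

[sleeps idea]: ⟨⟨⟨t,⟨t,e⟩⟩,e⟩,⟨e,⟨e,e⟩⟩⟩ applied to ⟨⟨t,⟨t,e⟩⟩,e⟩ yields ⟨e,⟨e,e⟩⟩.
[yesterday [sleeps idea]]: ⟨e,⟨e,e⟩⟩ applied to e yields ⟨e,e⟩.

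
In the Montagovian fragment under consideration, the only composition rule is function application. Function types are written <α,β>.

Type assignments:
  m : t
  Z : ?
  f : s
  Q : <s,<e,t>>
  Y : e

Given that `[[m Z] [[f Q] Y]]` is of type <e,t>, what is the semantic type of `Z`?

[[m Z] [[f Q] Y]] is required to be <e,t>. [[f Q] Y] : t cannot yield <e,t> as functor, so [m Z] : <t,<e,t>>.
[m Z] is required to be <t,<e,t>>. m : t cannot yield <t,<e,t>> as functor, so Z : <t,<t,<e,t>>>.

<t,<t,<e,t>>>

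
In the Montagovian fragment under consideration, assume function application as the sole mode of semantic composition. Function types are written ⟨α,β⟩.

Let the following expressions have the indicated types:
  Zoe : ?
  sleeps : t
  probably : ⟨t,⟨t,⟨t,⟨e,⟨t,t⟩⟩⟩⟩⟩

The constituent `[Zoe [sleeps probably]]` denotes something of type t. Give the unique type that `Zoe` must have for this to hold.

[Zoe [sleeps probably]] must have type t. The sister [sleeps probably] has type ⟨t,⟨t,⟨e,⟨t,t⟩⟩⟩⟩; that is not a function onto t, so Zoe must be the functor, of type ⟨⟨t,⟨t,⟨e,⟨t,t⟩⟩⟩⟩,t⟩.

⟨⟨t,⟨t,⟨e,⟨t,t⟩⟩⟩⟩,t⟩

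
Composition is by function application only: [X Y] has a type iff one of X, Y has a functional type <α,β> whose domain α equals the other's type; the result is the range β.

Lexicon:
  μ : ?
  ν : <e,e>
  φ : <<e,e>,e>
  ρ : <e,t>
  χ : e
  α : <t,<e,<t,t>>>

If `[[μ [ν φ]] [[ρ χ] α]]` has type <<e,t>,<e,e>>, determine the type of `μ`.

[[μ [ν φ]] [[ρ χ] α]] is required to be <<e,t>,<e,e>>. [[ρ χ] α] : <e,<t,t>> cannot yield <<e,t>,<e,e>> as functor, so [μ [ν φ]] : <<e,<t,t>>,<<e,t>,<e,e>>>.
[μ [ν φ]] is required to be <<e,<t,t>>,<<e,t>,<e,e>>>. [ν φ] : e cannot yield <<e,<t,t>>,<<e,t>,<e,e>>> as functor, so μ : <e,<<e,<t,t>>,<<e,t>,<e,e>>>>.

<e,<<e,<t,t>>,<<e,t>,<e,e>>>>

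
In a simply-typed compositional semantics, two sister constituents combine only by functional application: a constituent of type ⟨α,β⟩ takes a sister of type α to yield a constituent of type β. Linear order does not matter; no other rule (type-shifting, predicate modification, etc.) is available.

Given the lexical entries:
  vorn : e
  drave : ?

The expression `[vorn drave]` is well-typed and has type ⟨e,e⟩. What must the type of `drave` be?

At [vorn drave] (required: ⟨e,e⟩): vorn is e, which is not a function with range ⟨e,e⟩; hence drave is the functor — type ⟨e,⟨e,e⟩⟩.

⟨e,⟨e,e⟩⟩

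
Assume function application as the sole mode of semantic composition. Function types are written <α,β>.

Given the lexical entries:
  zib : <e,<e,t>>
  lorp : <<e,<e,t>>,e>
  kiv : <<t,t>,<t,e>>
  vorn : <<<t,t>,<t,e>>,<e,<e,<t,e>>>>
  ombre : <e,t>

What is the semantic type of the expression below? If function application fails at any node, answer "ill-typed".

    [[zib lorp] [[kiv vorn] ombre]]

ill-typed

[zib lorp]: <<e,<e,t>>,e> applied to <e,<e,t>> yields e.
[kiv vorn]: <<<t,t>,<t,e>>,<e,<e,<t,e>>>> applied to <<t,t>,<t,e>> yields <e,<e,<t,e>>>.
[[kiv vorn] ombre]: <e,<e,<t,e>>> and <e,t> cannot combine by function application — type clash.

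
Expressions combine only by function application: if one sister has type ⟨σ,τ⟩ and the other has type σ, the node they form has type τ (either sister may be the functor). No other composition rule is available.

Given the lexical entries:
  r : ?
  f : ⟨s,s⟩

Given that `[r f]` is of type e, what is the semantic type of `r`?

⟨⟨s,s⟩,e⟩

[r f] must have type e. The sister f has type ⟨s,s⟩; that is not a function onto e, so r must be the functor, of type ⟨⟨s,s⟩,e⟩.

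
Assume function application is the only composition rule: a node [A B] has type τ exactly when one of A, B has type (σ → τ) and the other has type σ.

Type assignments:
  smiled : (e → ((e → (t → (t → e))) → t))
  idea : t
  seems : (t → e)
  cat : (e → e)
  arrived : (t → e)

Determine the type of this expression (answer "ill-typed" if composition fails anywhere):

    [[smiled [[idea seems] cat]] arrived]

ill-typed

At [idea seems], seems : (t → e) takes idea : t, giving e.
At [[idea seems] cat], cat : (e → e) takes [idea seems] : e, giving e.
At [smiled [[idea seems] cat]], smiled : (e → ((e → (t → (t → e))) → t)) takes [[idea seems] cat] : e, giving ((e → (t → (t → e))) → t).
At [[smiled [[idea seems] cat]] arrived]: neither ((e → (t → (t → e))) → t) nor (t → e) can take the other as argument; the node is ill-typed.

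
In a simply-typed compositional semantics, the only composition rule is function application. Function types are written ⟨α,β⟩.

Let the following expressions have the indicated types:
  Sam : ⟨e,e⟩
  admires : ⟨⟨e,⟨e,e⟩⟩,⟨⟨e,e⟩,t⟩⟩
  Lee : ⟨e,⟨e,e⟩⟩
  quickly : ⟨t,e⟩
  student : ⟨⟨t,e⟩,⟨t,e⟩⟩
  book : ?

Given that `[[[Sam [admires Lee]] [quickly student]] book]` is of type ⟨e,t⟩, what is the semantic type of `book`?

For [[[Sam [admires Lee]] [quickly student]] book] to have type ⟨e,t⟩ with [[Sam [admires Lee]] [quickly student]] of type e, book must be the function: book : ⟨e,⟨e,t⟩⟩.

⟨e,⟨e,t⟩⟩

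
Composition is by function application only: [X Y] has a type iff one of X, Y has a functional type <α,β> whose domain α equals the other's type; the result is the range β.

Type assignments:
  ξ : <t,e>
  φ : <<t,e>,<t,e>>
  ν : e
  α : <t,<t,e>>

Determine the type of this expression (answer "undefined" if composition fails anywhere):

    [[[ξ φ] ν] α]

undefined

At [ξ φ], φ : <<t,e>,<t,e>> takes ξ : <t,e>, giving <t,e>.
[[ξ φ] ν]: <t,e> and e cannot combine by function application — type clash.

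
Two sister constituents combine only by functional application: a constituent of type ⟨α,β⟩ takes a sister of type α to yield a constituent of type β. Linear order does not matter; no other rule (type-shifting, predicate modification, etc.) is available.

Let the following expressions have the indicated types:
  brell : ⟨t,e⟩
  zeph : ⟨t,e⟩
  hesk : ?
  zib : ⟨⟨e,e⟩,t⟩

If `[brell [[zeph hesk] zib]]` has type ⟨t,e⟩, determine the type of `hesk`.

⟨⟨t,e⟩,⟨⟨⟨e,e⟩,t⟩,⟨⟨t,e⟩,⟨t,e⟩⟩⟩⟩

[brell [[zeph hesk] zib]] must have type ⟨t,e⟩. The sister brell has type ⟨t,e⟩; that is not a function onto ⟨t,e⟩, so [[zeph hesk] zib] must be the functor, of type ⟨⟨t,e⟩,⟨t,e⟩⟩.
[[zeph hesk] zib] must have type ⟨⟨t,e⟩,⟨t,e⟩⟩. The sister zib has type ⟨⟨e,e⟩,t⟩; that is not a function onto ⟨⟨t,e⟩,⟨t,e⟩⟩, so [zeph hesk] must be the functor, of type ⟨⟨⟨e,e⟩,t⟩,⟨⟨t,e⟩,⟨t,e⟩⟩⟩.
[zeph hesk] must have type ⟨⟨⟨e,e⟩,t⟩,⟨⟨t,e⟩,⟨t,e⟩⟩⟩. The sister zeph has type ⟨t,e⟩; that is not a function onto ⟨⟨⟨e,e⟩,t⟩,⟨⟨t,e⟩,⟨t,e⟩⟩⟩, so hesk must be the functor, of type ⟨⟨t,e⟩,⟨⟨⟨e,e⟩,t⟩,⟨⟨t,e⟩,⟨t,e⟩⟩⟩⟩.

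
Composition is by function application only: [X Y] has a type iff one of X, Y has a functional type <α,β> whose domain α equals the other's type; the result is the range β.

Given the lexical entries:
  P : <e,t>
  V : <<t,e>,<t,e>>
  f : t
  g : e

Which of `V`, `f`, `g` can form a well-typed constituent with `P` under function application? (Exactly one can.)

V : <<t,e>,<t,e>> — P needs e; V needs <t,e>; neither fits.
f : t — P needs e; f needs nothing (atomic); neither fits.
g — combines: P : <e,t> takes g : e as argument, giving t.

g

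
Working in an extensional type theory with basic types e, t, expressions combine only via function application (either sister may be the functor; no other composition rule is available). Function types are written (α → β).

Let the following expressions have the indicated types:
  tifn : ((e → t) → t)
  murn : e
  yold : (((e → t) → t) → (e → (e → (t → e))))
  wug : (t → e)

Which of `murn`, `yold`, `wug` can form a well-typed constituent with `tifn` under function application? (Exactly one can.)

murn : e — tifn needs (e → t); murn needs nothing (atomic); neither fits.
yold — combines: yold : (((e → t) → t) → (e → (e → (t → e)))) takes tifn : ((e → t) → t) as argument, giving (e → (e → (t → e))).
wug : (t → e) — tifn needs (e → t); wug needs t; neither fits.

yold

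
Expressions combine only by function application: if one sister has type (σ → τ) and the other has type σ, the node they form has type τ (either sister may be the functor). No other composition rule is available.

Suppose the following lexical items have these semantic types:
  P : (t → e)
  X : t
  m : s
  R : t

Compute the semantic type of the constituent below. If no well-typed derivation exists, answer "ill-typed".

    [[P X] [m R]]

ill-typed

[P X]: P is (t → e), X is t; result e.
[m R]: s with t — neither is a function whose domain matches the other; composition fails here.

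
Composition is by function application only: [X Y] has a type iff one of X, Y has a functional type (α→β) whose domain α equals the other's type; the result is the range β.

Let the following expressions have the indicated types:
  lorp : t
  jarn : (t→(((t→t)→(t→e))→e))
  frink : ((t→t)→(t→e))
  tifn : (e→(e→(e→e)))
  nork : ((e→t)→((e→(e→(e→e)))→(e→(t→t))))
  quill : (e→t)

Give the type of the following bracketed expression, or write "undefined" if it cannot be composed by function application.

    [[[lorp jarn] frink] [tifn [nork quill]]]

(t→t)

[lorp jarn]: (t→(((t→t)→(t→e))→e)) applied to t yields (((t→t)→(t→e))→e).
[[lorp jarn] frink]: (((t→t)→(t→e))→e) applied to ((t→t)→(t→e)) yields e.
[nork quill]: ((e→t)→((e→(e→(e→e)))→(e→(t→t)))) applied to (e→t) yields ((e→(e→(e→e)))→(e→(t→t))).
[tifn [nork quill]]: ((e→(e→(e→e)))→(e→(t→t))) applied to (e→(e→(e→e))) yields (e→(t→t)).
[[[lorp jarn] frink] [tifn [nork quill]]]: (e→(t→t)) applied to e yields (t→t).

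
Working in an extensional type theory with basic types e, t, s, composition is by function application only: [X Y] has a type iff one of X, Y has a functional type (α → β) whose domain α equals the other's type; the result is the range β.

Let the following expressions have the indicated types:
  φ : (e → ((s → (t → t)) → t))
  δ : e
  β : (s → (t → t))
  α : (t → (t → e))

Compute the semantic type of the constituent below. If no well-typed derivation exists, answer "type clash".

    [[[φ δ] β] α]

(t → e)

At [φ δ], φ : (e → ((s → (t → t)) → t)) takes δ : e, giving ((s → (t → t)) → t).
At [[φ δ] β], [φ δ] : ((s → (t → t)) → t) takes β : (s → (t → t)), giving t.
At [[[φ δ] β] α], α : (t → (t → e)) takes [[φ δ] β] : t, giving (t → e).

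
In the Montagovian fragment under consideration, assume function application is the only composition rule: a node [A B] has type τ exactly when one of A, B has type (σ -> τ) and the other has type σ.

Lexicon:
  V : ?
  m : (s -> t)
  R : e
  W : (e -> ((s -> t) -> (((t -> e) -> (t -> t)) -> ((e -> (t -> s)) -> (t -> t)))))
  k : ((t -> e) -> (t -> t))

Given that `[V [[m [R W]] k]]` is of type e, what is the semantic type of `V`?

[V [[m [R W]] k]] is required to be e. [[m [R W]] k] : ((e -> (t -> s)) -> (t -> t)) cannot yield e as functor, so V : (((e -> (t -> s)) -> (t -> t)) -> e).

(((e -> (t -> s)) -> (t -> t)) -> e)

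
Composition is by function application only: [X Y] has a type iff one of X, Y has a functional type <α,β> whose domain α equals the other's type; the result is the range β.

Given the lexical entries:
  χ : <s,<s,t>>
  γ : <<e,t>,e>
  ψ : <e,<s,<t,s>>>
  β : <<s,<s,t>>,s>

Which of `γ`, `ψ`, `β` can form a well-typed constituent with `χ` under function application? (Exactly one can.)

β

γ : <<e,t>,e> — χ needs s; γ needs <e,t>; neither fits.
ψ : <e,<s,<t,s>>> — χ needs s; ψ needs e; neither fits.
β — combines: β : <<s,<s,t>>,s> takes χ : <s,<s,t>> as argument, giving s.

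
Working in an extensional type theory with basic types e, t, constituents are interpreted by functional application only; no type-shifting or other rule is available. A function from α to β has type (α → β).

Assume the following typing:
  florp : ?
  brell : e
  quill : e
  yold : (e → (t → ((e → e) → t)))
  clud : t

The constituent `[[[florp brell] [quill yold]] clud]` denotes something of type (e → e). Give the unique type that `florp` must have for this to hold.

(e → ((t → ((e → e) → t)) → (t → (e → e))))

At [[[florp brell] [quill yold]] clud] (required: (e → e)): clud is t, which is not a function with range (e → e); hence [[florp brell] [quill yold]] is the functor — type (t → (e → e)).
At [[florp brell] [quill yold]] (required: (t → (e → e))): [quill yold] is (t → ((e → e) → t)), which is not a function with range (t → (e → e)); hence [florp brell] is the functor — type ((t → ((e → e) → t)) → (t → (e → e))).
At [florp brell] (required: ((t → ((e → e) → t)) → (t → (e → e)))): brell is e, which is not a function with range ((t → ((e → e) → t)) → (t → (e → e))); hence florp is the functor — type (e → ((t → ((e → e) → t)) → (t → (e → e)))).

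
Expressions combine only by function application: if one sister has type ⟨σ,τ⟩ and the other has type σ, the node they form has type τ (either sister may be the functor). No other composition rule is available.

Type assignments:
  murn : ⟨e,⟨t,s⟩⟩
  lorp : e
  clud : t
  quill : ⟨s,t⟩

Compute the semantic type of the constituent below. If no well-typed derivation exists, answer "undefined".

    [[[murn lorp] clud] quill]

[murn lorp]: ⟨e,⟨t,s⟩⟩ applied to e yields ⟨t,s⟩.
[[murn lorp] clud]: ⟨t,s⟩ applied to t yields s.
[[[murn lorp] clud] quill]: ⟨s,t⟩ applied to s yields t.

t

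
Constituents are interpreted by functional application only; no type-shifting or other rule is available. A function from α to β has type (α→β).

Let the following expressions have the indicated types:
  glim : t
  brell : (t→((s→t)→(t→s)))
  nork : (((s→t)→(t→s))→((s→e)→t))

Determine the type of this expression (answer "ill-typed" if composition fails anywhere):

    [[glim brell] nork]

((s→e)→t)

[glim brell] — brell of type (t→((s→t)→(t→s))) combines with glim of type t: type ((s→t)→(t→s)).
[[glim brell] nork] — nork of type (((s→t)→(t→s))→((s→e)→t)) combines with [glim brell] of type ((s→t)→(t→s)): type ((s→e)→t).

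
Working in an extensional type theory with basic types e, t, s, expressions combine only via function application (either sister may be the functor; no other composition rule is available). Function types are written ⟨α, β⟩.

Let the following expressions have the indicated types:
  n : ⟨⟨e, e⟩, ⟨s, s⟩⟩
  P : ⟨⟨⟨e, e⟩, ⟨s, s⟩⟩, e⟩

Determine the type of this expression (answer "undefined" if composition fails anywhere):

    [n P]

[n P] — P of type ⟨⟨⟨e, e⟩, ⟨s, s⟩⟩, e⟩ combines with n of type ⟨⟨e, e⟩, ⟨s, s⟩⟩: type e.

e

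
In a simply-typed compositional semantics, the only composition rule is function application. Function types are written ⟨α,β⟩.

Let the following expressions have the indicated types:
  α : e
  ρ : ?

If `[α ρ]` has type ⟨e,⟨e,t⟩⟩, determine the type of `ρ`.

[α ρ] must have type ⟨e,⟨e,t⟩⟩. The sister α has type e; that is not a function onto ⟨e,⟨e,t⟩⟩, so ρ must be the functor, of type ⟨e,⟨e,⟨e,t⟩⟩⟩.

⟨e,⟨e,⟨e,t⟩⟩⟩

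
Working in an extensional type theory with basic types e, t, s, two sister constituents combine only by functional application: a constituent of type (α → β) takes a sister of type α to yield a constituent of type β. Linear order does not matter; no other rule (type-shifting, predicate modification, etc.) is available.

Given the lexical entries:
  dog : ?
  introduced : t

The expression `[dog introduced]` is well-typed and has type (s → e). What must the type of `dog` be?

(t → (s → e))

For [dog introduced] to have type (s → e) with introduced of type t, dog must be the function: dog : (t → (s → e)).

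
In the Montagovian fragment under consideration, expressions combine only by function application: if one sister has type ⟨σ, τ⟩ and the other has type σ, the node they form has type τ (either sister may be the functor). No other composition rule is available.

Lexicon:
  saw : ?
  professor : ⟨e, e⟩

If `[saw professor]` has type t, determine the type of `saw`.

⟨⟨e, e⟩, t⟩

At [saw professor] (required: t): professor is ⟨e, e⟩, which is not a function with range t; hence saw is the functor — type ⟨⟨e, e⟩, t⟩.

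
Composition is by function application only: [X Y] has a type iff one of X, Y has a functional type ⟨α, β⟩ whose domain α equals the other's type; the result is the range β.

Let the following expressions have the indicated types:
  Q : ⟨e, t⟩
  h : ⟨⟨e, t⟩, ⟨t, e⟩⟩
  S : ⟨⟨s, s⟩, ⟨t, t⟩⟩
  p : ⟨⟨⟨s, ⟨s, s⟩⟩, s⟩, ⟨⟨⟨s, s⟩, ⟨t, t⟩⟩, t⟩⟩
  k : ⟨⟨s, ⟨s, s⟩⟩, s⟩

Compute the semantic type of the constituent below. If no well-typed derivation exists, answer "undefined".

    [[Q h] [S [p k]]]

e

[Q h] — h of type ⟨⟨e, t⟩, ⟨t, e⟩⟩ combines with Q of type ⟨e, t⟩: type ⟨t, e⟩.
[p k] — p of type ⟨⟨⟨s, ⟨s, s⟩⟩, s⟩, ⟨⟨⟨s, s⟩, ⟨t, t⟩⟩, t⟩⟩ combines with k of type ⟨⟨s, ⟨s, s⟩⟩, s⟩: type ⟨⟨⟨s, s⟩, ⟨t, t⟩⟩, t⟩.
[S [p k]] — [p k] of type ⟨⟨⟨s, s⟩, ⟨t, t⟩⟩, t⟩ combines with S of type ⟨⟨s, s⟩, ⟨t, t⟩⟩: type t.
[[Q h] [S [p k]]] — [Q h] of type ⟨t, e⟩ combines with [S [p k]] of type t: type e.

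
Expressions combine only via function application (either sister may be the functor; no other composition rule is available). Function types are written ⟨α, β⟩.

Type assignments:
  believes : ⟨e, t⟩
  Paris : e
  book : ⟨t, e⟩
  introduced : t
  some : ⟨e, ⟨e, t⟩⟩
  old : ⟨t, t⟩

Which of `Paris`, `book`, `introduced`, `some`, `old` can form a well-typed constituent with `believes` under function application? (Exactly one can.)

Paris — combines: believes : ⟨e, t⟩ takes Paris : e as argument, giving t.
book : ⟨t, e⟩ — believes needs e; book needs t; neither fits.
introduced : t — believes needs e; introduced needs nothing (atomic); neither fits.
some : ⟨e, ⟨e, t⟩⟩ — believes needs e; some needs e; neither fits.
old : ⟨t, t⟩ — believes needs e; old needs t; neither fits.

Paris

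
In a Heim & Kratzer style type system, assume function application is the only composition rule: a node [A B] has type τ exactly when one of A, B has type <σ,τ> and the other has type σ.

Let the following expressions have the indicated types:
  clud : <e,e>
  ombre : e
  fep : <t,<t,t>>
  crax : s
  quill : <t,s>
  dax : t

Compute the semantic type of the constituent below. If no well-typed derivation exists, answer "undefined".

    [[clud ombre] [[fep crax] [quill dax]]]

undefined

[clud ombre]: clud is <e,e>, ombre is e; result e.
[fep crax]: <t,<t,t>> with s — neither is a function whose domain matches the other; composition fails here.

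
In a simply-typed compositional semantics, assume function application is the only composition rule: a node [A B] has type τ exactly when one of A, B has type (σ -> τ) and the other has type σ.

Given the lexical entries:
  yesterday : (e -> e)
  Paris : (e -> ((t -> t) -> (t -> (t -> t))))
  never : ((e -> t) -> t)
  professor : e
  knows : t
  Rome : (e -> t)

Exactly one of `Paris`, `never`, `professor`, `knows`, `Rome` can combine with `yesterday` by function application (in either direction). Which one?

professor

Paris : (e -> ((t -> t) -> (t -> (t -> t)))) — neither side's domain matches the other.
never : ((e -> t) -> t) — neither side's domain matches the other.
professor — combines: yesterday : (e -> e) takes professor : e as argument, giving e.
knows : t — neither side's domain matches the other.
Rome : (e -> t) — neither side's domain matches the other.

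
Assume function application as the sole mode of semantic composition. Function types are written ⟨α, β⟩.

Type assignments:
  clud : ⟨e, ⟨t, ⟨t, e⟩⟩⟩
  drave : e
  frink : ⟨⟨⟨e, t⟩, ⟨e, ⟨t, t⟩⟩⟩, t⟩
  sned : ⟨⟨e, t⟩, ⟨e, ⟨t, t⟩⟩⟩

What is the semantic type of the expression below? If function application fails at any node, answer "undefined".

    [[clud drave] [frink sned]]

⟨t, e⟩

[clud drave]: functor clud : ⟨e, ⟨t, ⟨t, e⟩⟩⟩, argument drave : e; result ⟨t, ⟨t, e⟩⟩.
[frink sned]: functor frink : ⟨⟨⟨e, t⟩, ⟨e, ⟨t, t⟩⟩⟩, t⟩, argument sned : ⟨⟨e, t⟩, ⟨e, ⟨t, t⟩⟩⟩; result t.
[[clud drave] [frink sned]]: functor [clud drave] : ⟨t, ⟨t, e⟩⟩, argument [frink sned] : t; result ⟨t, e⟩.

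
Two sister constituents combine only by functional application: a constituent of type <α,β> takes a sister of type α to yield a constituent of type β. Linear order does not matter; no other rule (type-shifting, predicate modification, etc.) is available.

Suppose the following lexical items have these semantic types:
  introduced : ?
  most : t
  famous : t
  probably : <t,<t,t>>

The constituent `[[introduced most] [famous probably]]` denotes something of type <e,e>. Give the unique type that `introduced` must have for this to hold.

<t,<<t,t>,<e,e>>>

At [[introduced most] [famous probably]] (required: <e,e>): [famous probably] is <t,t>, which is not a function with range <e,e>; hence [introduced most] is the functor — type <<t,t>,<e,e>>.
At [introduced most] (required: <<t,t>,<e,e>>): most is t, which is not a function with range <<t,t>,<e,e>>; hence introduced is the functor — type <t,<<t,t>,<e,e>>>.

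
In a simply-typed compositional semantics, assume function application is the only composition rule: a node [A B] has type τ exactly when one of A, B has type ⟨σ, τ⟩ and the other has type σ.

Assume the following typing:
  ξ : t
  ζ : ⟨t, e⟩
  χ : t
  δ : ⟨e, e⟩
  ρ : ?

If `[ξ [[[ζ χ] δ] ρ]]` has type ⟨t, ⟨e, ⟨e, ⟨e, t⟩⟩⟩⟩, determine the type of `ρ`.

For [ξ [[[ζ χ] δ] ρ]] to have type ⟨t, ⟨e, ⟨e, ⟨e, t⟩⟩⟩⟩ with ξ of type t, [[[ζ χ] δ] ρ] must be the function: [[[ζ χ] δ] ρ] : ⟨t, ⟨t, ⟨e, ⟨e, ⟨e, t⟩⟩⟩⟩⟩.
For [[[ζ χ] δ] ρ] to have type ⟨t, ⟨t, ⟨e, ⟨e, ⟨e, t⟩⟩⟩⟩⟩ with [[ζ χ] δ] of type e, ρ must be the function: ρ : ⟨e, ⟨t, ⟨t, ⟨e, ⟨e, ⟨e, t⟩⟩⟩⟩⟩⟩.

⟨e, ⟨t, ⟨t, ⟨e, ⟨e, ⟨e, t⟩⟩⟩⟩⟩⟩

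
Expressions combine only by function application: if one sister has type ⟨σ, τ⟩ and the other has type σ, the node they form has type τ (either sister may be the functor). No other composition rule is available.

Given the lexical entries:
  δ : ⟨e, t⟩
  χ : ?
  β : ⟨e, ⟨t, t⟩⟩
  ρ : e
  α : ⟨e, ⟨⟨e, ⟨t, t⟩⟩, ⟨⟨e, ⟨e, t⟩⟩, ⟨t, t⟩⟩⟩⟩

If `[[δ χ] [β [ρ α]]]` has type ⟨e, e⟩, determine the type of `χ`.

⟨⟨e, t⟩, ⟨⟨⟨e, ⟨e, t⟩⟩, ⟨t, t⟩⟩, ⟨e, e⟩⟩⟩

For [[δ χ] [β [ρ α]]] to have type ⟨e, e⟩ with [β [ρ α]] of type ⟨⟨e, ⟨e, t⟩⟩, ⟨t, t⟩⟩, [δ χ] must be the function: [δ χ] : ⟨⟨⟨e, ⟨e, t⟩⟩, ⟨t, t⟩⟩, ⟨e, e⟩⟩.
For [δ χ] to have type ⟨⟨⟨e, ⟨e, t⟩⟩, ⟨t, t⟩⟩, ⟨e, e⟩⟩ with δ of type ⟨e, t⟩, χ must be the function: χ : ⟨⟨e, t⟩, ⟨⟨⟨e, ⟨e, t⟩⟩, ⟨t, t⟩⟩, ⟨e, e⟩⟩⟩.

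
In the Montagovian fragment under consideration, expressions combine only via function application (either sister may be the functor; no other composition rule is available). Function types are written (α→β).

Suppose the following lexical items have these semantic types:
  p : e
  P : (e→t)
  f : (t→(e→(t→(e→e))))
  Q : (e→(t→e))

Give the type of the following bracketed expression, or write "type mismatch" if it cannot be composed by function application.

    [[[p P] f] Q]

type mismatch

[p P]: functor P : (e→t), argument p : e; result t.
[[p P] f]: functor f : (t→(e→(t→(e→e)))), argument [p P] : t; result (e→(t→(e→e))).
[[[p P] f] Q]: (e→(t→(e→e))) and (e→(t→e)) cannot combine by function application — type clash.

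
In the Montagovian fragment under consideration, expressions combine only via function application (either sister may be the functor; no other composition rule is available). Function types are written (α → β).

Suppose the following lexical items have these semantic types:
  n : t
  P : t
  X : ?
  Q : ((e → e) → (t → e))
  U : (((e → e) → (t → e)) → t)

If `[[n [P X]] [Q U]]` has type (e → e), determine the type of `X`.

At [[n [P X]] [Q U]] (required: (e → e)): [Q U] is t, which is not a function with range (e → e); hence [n [P X]] is the functor — type (t → (e → e)).
At [n [P X]] (required: (t → (e → e))): n is t, which is not a function with range (t → (e → e)); hence [P X] is the functor — type (t → (t → (e → e))).
At [P X] (required: (t → (t → (e → e)))): P is t, which is not a function with range (t → (t → (e → e))); hence X is the functor — type (t → (t → (t → (e → e)))).

(t → (t → (t → (e → e))))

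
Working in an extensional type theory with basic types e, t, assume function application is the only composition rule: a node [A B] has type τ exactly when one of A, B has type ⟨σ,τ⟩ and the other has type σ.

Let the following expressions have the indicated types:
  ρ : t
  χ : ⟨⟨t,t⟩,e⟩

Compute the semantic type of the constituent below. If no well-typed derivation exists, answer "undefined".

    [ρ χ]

At [ρ χ]: neither t nor ⟨⟨t,t⟩,e⟩ can take the other as argument; the node is ill-typed.

undefined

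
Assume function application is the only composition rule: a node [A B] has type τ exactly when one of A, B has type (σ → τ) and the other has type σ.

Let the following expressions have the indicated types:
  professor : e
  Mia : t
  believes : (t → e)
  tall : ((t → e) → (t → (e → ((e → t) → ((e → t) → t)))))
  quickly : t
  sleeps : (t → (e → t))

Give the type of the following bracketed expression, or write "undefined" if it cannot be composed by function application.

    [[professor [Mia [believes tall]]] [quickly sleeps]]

((e → t) → t)

[believes tall]: functor tall : ((t → e) → (t → (e → ((e → t) → ((e → t) → t))))), argument believes : (t → e); result (t → (e → ((e → t) → ((e → t) → t)))).
[Mia [believes tall]]: functor [believes tall] : (t → (e → ((e → t) → ((e → t) → t)))), argument Mia : t; result (e → ((e → t) → ((e → t) → t))).
[professor [Mia [believes tall]]]: functor [Mia [believes tall]] : (e → ((e → t) → ((e → t) → t))), argument professor : e; result ((e → t) → ((e → t) → t)).
[quickly sleeps]: functor sleeps : (t → (e → t)), argument quickly : t; result (e → t).
[[professor [Mia [believes tall]]] [quickly sleeps]]: functor [professor [Mia [believes tall]]] : ((e → t) → ((e → t) → t)), argument [quickly sleeps] : (e → t); result ((e → t) → t).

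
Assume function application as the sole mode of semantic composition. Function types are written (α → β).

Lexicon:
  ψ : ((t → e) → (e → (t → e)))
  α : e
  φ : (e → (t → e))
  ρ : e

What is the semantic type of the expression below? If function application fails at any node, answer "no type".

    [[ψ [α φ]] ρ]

(t → e)

[α φ]: (e → (t → e)) applied to e yields (t → e).
[ψ [α φ]]: ((t → e) → (e → (t → e))) applied to (t → e) yields (e → (t → e)).
[[ψ [α φ]] ρ]: (e → (t → e)) applied to e yields (t → e).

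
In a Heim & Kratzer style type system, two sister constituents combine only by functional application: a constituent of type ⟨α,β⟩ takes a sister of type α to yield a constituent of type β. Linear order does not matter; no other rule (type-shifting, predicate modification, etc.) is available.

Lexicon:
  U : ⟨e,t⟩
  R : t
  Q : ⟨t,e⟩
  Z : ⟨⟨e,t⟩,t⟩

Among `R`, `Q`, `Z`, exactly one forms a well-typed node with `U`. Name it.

Z

R : t — U needs e; R needs nothing (atomic); neither fits.
Q : ⟨t,e⟩ — U needs e; Q needs t; neither fits.
Z — combines: Z : ⟨⟨e,t⟩,t⟩ takes U : ⟨e,t⟩ as argument, giving t.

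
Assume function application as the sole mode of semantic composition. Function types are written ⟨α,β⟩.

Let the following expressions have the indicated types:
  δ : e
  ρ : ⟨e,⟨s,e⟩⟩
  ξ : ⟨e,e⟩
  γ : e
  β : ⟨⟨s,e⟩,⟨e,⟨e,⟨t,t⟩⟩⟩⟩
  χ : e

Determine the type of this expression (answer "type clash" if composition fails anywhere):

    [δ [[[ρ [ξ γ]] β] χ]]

[ξ γ]: ξ is ⟨e,e⟩, γ is e; result e.
[ρ [ξ γ]]: ρ is ⟨e,⟨s,e⟩⟩, [ξ γ] is e; result ⟨s,e⟩.
[[ρ [ξ γ]] β]: β is ⟨⟨s,e⟩,⟨e,⟨e,⟨t,t⟩⟩⟩⟩, [ρ [ξ γ]] is ⟨s,e⟩; result ⟨e,⟨e,⟨t,t⟩⟩⟩.
[[[ρ [ξ γ]] β] χ]: [[ρ [ξ γ]] β] is ⟨e,⟨e,⟨t,t⟩⟩⟩, χ is e; result ⟨e,⟨t,t⟩⟩.
[δ [[[ρ [ξ γ]] β] χ]]: [[[ρ [ξ γ]] β] χ] is ⟨e,⟨t,t⟩⟩, δ is e; result ⟨t,t⟩.

⟨t,t⟩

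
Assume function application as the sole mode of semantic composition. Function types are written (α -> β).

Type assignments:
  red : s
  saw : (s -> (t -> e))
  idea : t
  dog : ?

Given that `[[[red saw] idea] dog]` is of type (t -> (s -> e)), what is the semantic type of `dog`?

For [[[red saw] idea] dog] to have type (t -> (s -> e)) with [[red saw] idea] of type e, dog must be the function: dog : (e -> (t -> (s -> e))).

(e -> (t -> (s -> e)))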